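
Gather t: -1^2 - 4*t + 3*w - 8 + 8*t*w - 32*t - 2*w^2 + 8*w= t*(8*w - 36) - 2*w^2 + 11*w - 9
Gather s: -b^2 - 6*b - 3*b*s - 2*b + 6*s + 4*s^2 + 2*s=-b^2 - 8*b + 4*s^2 + s*(8 - 3*b)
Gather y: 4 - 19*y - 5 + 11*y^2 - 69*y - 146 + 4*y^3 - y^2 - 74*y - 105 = 4*y^3 + 10*y^2 - 162*y - 252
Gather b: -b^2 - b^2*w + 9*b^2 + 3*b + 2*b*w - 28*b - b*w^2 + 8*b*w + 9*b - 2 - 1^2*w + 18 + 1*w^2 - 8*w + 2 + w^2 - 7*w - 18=b^2*(8 - w) + b*(-w^2 + 10*w - 16) + 2*w^2 - 16*w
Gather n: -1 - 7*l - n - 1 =-7*l - n - 2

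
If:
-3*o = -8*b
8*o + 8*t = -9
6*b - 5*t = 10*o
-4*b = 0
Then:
No Solution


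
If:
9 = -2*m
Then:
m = -9/2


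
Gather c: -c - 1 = -c - 1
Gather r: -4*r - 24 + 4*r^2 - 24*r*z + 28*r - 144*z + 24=4*r^2 + r*(24 - 24*z) - 144*z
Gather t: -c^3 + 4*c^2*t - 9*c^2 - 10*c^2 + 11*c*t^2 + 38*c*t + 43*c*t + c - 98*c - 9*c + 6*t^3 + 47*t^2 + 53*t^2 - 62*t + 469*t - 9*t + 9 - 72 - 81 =-c^3 - 19*c^2 - 106*c + 6*t^3 + t^2*(11*c + 100) + t*(4*c^2 + 81*c + 398) - 144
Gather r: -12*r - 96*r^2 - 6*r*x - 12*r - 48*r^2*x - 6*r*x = r^2*(-48*x - 96) + r*(-12*x - 24)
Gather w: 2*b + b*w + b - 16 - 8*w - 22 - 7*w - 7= 3*b + w*(b - 15) - 45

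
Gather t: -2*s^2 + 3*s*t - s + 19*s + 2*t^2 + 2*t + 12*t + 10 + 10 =-2*s^2 + 18*s + 2*t^2 + t*(3*s + 14) + 20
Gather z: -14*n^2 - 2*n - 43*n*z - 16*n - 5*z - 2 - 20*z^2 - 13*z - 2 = -14*n^2 - 18*n - 20*z^2 + z*(-43*n - 18) - 4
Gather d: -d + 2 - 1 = 1 - d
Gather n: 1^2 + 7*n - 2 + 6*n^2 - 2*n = 6*n^2 + 5*n - 1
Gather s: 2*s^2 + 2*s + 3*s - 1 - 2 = 2*s^2 + 5*s - 3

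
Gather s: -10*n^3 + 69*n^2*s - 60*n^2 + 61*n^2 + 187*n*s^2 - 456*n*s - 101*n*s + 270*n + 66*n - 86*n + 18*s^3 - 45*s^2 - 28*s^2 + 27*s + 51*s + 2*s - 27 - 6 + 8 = -10*n^3 + n^2 + 250*n + 18*s^3 + s^2*(187*n - 73) + s*(69*n^2 - 557*n + 80) - 25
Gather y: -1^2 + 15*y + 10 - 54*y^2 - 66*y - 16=-54*y^2 - 51*y - 7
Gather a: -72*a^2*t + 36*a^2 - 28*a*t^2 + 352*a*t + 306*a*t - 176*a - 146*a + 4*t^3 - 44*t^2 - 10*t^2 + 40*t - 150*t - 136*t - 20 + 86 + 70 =a^2*(36 - 72*t) + a*(-28*t^2 + 658*t - 322) + 4*t^3 - 54*t^2 - 246*t + 136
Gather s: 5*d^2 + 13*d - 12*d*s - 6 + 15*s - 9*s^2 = 5*d^2 + 13*d - 9*s^2 + s*(15 - 12*d) - 6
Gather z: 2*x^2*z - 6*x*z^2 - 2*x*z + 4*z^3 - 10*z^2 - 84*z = 4*z^3 + z^2*(-6*x - 10) + z*(2*x^2 - 2*x - 84)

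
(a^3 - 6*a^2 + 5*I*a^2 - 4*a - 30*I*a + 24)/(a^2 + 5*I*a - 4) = a - 6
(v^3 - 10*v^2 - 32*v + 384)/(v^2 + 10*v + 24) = (v^2 - 16*v + 64)/(v + 4)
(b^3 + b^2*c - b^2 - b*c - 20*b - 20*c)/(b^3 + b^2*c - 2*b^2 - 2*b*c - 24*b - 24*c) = (b - 5)/(b - 6)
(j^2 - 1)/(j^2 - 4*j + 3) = (j + 1)/(j - 3)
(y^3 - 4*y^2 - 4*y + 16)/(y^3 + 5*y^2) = (y^3 - 4*y^2 - 4*y + 16)/(y^2*(y + 5))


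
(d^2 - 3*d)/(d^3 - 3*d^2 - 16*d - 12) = d*(3 - d)/(-d^3 + 3*d^2 + 16*d + 12)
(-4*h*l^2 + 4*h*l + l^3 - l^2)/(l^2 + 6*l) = (-4*h*l + 4*h + l^2 - l)/(l + 6)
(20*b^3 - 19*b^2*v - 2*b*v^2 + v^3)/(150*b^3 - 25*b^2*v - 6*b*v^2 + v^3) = (-4*b^2 + 3*b*v + v^2)/(-30*b^2 - b*v + v^2)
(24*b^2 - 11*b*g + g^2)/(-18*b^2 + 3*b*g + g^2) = (-8*b + g)/(6*b + g)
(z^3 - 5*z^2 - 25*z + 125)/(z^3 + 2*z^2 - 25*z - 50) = (z - 5)/(z + 2)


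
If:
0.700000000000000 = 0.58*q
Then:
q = 1.21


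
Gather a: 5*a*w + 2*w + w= 5*a*w + 3*w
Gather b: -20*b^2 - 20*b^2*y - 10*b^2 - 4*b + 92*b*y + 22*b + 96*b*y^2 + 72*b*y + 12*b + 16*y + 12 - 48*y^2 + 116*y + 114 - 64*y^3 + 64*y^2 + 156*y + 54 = b^2*(-20*y - 30) + b*(96*y^2 + 164*y + 30) - 64*y^3 + 16*y^2 + 288*y + 180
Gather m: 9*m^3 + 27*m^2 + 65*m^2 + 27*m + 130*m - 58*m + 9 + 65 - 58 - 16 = 9*m^3 + 92*m^2 + 99*m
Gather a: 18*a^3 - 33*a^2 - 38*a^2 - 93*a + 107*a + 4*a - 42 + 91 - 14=18*a^3 - 71*a^2 + 18*a + 35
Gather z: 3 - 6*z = 3 - 6*z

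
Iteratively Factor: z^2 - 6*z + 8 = (z - 2)*(z - 4)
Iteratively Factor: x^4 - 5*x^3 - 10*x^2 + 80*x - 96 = (x - 4)*(x^3 - x^2 - 14*x + 24) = (x - 4)*(x + 4)*(x^2 - 5*x + 6) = (x - 4)*(x - 2)*(x + 4)*(x - 3)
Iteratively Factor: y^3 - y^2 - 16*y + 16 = (y + 4)*(y^2 - 5*y + 4) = (y - 1)*(y + 4)*(y - 4)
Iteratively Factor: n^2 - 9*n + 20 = (n - 5)*(n - 4)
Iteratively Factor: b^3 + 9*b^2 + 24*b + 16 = (b + 4)*(b^2 + 5*b + 4) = (b + 1)*(b + 4)*(b + 4)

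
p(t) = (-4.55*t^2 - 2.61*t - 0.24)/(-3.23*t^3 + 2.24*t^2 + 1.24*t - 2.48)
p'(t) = (-9.1*t - 2.61)/(-3.23*t^3 + 2.24*t^2 + 1.24*t - 2.48) + (-4.55*t^2 - 2.61*t - 0.24)*(9.69*t^2 - 4.48*t - 1.24)/(-3.23*t^3 + 2.24*t^2 + 1.24*t - 2.48)^2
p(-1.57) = -0.54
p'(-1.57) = -0.32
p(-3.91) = -0.27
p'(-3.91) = -0.05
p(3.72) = 0.55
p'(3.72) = -0.20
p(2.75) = 0.85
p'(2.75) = -0.47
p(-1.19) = -0.77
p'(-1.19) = -1.17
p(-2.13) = -0.42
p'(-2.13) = -0.15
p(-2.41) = -0.39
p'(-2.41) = -0.12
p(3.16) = 0.69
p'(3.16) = -0.32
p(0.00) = 0.10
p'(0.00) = 1.10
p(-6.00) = -0.19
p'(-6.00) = -0.03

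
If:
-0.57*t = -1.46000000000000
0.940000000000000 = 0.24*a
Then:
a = 3.92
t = 2.56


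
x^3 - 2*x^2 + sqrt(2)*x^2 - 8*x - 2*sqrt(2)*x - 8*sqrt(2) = (x - 4)*(x + 2)*(x + sqrt(2))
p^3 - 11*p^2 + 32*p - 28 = (p - 7)*(p - 2)^2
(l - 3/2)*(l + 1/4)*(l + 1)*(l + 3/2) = l^4 + 5*l^3/4 - 2*l^2 - 45*l/16 - 9/16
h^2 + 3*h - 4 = (h - 1)*(h + 4)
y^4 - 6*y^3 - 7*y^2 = y^2*(y - 7)*(y + 1)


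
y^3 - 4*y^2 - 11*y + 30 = (y - 5)*(y - 2)*(y + 3)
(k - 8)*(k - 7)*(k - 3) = k^3 - 18*k^2 + 101*k - 168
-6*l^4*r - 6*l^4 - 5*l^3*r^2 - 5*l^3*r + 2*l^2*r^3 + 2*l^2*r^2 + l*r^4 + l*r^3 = (-2*l + r)*(l + r)*(3*l + r)*(l*r + l)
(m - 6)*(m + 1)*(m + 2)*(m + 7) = m^4 + 4*m^3 - 37*m^2 - 124*m - 84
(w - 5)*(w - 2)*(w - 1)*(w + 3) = w^4 - 5*w^3 - 7*w^2 + 41*w - 30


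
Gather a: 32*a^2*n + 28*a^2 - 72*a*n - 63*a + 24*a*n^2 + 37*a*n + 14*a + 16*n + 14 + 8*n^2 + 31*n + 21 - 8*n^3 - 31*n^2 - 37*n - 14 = a^2*(32*n + 28) + a*(24*n^2 - 35*n - 49) - 8*n^3 - 23*n^2 + 10*n + 21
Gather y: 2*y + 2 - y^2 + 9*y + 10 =-y^2 + 11*y + 12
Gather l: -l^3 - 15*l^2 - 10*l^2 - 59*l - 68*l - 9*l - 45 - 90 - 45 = -l^3 - 25*l^2 - 136*l - 180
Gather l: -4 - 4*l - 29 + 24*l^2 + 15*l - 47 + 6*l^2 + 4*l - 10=30*l^2 + 15*l - 90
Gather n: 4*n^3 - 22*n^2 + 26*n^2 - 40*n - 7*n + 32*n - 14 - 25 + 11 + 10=4*n^3 + 4*n^2 - 15*n - 18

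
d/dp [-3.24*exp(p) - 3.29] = -3.24*exp(p)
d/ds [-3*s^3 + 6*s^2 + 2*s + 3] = -9*s^2 + 12*s + 2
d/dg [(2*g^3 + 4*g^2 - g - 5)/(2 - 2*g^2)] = (-g^2 - 2*g - 1/2)/(g^2 + 2*g + 1)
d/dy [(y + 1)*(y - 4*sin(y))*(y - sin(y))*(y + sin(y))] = (y + 1)*(y - 4*sin(y))*(y - sin(y))*(cos(y) + 1) - (y + 1)*(y - 4*sin(y))*(y + sin(y))*(cos(y) - 1) - (y + 1)*(y - sin(y))*(y + sin(y))*(4*cos(y) - 1) + (y - 4*sin(y))*(y - sin(y))*(y + sin(y))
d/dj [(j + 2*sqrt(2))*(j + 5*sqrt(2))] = 2*j + 7*sqrt(2)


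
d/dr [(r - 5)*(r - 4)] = 2*r - 9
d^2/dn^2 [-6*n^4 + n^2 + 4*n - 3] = 2 - 72*n^2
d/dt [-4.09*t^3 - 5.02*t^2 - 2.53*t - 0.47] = -12.27*t^2 - 10.04*t - 2.53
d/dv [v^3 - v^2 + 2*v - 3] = 3*v^2 - 2*v + 2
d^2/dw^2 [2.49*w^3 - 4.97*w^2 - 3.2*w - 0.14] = 14.94*w - 9.94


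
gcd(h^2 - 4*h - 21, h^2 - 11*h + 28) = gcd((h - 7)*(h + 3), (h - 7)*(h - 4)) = h - 7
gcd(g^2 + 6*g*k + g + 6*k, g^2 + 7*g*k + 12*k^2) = 1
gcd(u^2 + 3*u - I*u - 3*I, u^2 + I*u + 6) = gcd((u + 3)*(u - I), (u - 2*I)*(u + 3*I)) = 1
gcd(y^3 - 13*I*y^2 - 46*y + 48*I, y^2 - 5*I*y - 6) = y^2 - 5*I*y - 6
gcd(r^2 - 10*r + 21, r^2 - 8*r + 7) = r - 7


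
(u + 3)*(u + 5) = u^2 + 8*u + 15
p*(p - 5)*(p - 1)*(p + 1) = p^4 - 5*p^3 - p^2 + 5*p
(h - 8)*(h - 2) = h^2 - 10*h + 16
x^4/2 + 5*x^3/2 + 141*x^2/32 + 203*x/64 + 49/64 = (x/2 + 1/2)*(x + 1/2)*(x + 7/4)^2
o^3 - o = o*(o - 1)*(o + 1)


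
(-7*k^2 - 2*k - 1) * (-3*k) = 21*k^3 + 6*k^2 + 3*k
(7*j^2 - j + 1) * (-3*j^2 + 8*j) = -21*j^4 + 59*j^3 - 11*j^2 + 8*j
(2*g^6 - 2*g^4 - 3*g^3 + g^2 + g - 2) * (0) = 0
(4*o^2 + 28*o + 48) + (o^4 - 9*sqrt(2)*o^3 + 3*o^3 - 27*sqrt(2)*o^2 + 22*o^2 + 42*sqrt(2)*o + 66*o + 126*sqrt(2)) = o^4 - 9*sqrt(2)*o^3 + 3*o^3 - 27*sqrt(2)*o^2 + 26*o^2 + 42*sqrt(2)*o + 94*o + 48 + 126*sqrt(2)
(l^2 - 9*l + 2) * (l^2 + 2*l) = l^4 - 7*l^3 - 16*l^2 + 4*l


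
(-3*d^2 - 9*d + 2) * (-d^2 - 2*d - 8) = 3*d^4 + 15*d^3 + 40*d^2 + 68*d - 16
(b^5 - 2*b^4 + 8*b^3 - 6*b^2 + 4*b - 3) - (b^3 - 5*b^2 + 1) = b^5 - 2*b^4 + 7*b^3 - b^2 + 4*b - 4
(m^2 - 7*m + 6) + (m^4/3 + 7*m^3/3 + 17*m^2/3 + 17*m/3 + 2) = m^4/3 + 7*m^3/3 + 20*m^2/3 - 4*m/3 + 8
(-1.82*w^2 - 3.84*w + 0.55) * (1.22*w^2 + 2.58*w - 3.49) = -2.2204*w^4 - 9.3804*w^3 - 2.8844*w^2 + 14.8206*w - 1.9195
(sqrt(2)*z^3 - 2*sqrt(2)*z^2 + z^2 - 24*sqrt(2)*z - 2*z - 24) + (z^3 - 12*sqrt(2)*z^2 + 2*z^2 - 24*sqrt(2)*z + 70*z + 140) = z^3 + sqrt(2)*z^3 - 14*sqrt(2)*z^2 + 3*z^2 - 48*sqrt(2)*z + 68*z + 116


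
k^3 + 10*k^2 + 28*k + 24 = (k + 2)^2*(k + 6)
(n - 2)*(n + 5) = n^2 + 3*n - 10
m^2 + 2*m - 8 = (m - 2)*(m + 4)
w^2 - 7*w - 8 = (w - 8)*(w + 1)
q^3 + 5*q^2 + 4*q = q*(q + 1)*(q + 4)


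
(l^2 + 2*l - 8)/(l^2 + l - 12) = (l - 2)/(l - 3)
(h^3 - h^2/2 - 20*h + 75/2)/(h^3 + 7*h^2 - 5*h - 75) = (h - 5/2)/(h + 5)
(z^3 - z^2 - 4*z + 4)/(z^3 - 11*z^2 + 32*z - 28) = (z^2 + z - 2)/(z^2 - 9*z + 14)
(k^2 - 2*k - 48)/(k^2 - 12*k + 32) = (k + 6)/(k - 4)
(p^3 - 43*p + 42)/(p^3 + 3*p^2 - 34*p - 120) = (p^2 + 6*p - 7)/(p^2 + 9*p + 20)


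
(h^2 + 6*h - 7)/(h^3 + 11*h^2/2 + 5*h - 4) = 2*(h^2 + 6*h - 7)/(2*h^3 + 11*h^2 + 10*h - 8)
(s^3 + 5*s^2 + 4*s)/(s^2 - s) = (s^2 + 5*s + 4)/(s - 1)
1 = 1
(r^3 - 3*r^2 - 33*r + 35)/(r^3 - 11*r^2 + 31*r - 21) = (r + 5)/(r - 3)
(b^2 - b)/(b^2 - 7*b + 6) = b/(b - 6)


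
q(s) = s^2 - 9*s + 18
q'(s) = 2*s - 9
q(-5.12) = 90.29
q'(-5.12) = -19.24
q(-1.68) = 35.94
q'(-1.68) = -12.36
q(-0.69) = 24.69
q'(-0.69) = -10.38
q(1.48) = 6.87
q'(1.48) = -6.04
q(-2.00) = 40.00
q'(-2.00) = -13.00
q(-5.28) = 93.40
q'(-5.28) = -19.56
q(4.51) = -2.25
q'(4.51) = 0.02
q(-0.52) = 22.95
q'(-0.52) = -10.04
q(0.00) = 18.00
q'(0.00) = -9.00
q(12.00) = 54.00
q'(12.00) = 15.00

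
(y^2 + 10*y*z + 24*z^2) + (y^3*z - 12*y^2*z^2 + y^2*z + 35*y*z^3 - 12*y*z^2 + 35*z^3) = y^3*z - 12*y^2*z^2 + y^2*z + y^2 + 35*y*z^3 - 12*y*z^2 + 10*y*z + 35*z^3 + 24*z^2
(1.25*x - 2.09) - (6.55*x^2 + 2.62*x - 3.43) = -6.55*x^2 - 1.37*x + 1.34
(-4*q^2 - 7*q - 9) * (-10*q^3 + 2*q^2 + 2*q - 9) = 40*q^5 + 62*q^4 + 68*q^3 + 4*q^2 + 45*q + 81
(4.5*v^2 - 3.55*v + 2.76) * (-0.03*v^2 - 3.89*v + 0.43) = -0.135*v^4 - 17.3985*v^3 + 15.6617*v^2 - 12.2629*v + 1.1868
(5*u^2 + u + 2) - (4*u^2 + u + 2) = u^2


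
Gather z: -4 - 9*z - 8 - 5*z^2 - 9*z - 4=-5*z^2 - 18*z - 16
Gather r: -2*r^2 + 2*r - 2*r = -2*r^2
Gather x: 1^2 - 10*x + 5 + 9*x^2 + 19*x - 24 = 9*x^2 + 9*x - 18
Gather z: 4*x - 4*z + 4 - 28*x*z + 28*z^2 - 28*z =4*x + 28*z^2 + z*(-28*x - 32) + 4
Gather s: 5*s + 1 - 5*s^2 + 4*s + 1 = -5*s^2 + 9*s + 2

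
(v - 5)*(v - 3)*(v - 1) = v^3 - 9*v^2 + 23*v - 15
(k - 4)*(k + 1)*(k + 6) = k^3 + 3*k^2 - 22*k - 24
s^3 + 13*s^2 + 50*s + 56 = (s + 2)*(s + 4)*(s + 7)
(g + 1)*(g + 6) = g^2 + 7*g + 6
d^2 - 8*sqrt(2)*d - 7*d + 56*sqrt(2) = (d - 7)*(d - 8*sqrt(2))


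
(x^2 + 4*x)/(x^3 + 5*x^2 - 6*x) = (x + 4)/(x^2 + 5*x - 6)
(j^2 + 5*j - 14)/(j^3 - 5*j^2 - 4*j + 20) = (j + 7)/(j^2 - 3*j - 10)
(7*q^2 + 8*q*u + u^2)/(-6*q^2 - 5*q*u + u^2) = (-7*q - u)/(6*q - u)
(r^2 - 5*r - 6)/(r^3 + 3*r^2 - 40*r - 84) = (r + 1)/(r^2 + 9*r + 14)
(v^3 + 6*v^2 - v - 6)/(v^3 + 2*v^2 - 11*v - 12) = (v^2 + 5*v - 6)/(v^2 + v - 12)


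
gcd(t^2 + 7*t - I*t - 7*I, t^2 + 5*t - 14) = t + 7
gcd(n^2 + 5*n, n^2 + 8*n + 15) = n + 5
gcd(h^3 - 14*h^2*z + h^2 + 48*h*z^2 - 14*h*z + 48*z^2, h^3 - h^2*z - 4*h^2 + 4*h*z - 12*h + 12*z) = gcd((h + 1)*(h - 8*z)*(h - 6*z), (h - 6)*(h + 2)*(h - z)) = 1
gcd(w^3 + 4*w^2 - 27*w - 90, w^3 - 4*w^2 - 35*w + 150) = w^2 + w - 30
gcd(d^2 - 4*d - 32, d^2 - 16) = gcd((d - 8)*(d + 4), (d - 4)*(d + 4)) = d + 4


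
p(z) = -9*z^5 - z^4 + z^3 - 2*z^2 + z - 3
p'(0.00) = 1.00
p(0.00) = -3.00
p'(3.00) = -3737.00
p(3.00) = -2259.00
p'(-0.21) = 1.92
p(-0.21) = -3.31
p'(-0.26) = 2.11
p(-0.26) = -3.41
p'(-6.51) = -79565.52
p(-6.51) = 103065.67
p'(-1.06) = -43.44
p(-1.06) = 3.28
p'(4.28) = -15375.15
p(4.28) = -13218.43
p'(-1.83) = -461.80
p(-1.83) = 155.84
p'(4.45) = -17956.13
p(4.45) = -16047.34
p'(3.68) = -8425.28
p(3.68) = -6234.06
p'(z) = -45*z^4 - 4*z^3 + 3*z^2 - 4*z + 1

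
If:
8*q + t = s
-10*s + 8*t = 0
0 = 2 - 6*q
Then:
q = 1/3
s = -32/3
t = -40/3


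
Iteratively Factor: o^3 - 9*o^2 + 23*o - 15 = (o - 5)*(o^2 - 4*o + 3) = (o - 5)*(o - 3)*(o - 1)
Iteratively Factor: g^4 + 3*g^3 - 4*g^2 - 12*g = (g + 3)*(g^3 - 4*g) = (g + 2)*(g + 3)*(g^2 - 2*g) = g*(g + 2)*(g + 3)*(g - 2)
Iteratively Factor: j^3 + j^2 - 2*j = (j + 2)*(j^2 - j) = j*(j + 2)*(j - 1)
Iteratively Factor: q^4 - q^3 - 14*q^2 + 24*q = (q + 4)*(q^3 - 5*q^2 + 6*q) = (q - 3)*(q + 4)*(q^2 - 2*q) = (q - 3)*(q - 2)*(q + 4)*(q)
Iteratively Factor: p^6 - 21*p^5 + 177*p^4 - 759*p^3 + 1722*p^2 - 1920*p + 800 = (p - 4)*(p^5 - 17*p^4 + 109*p^3 - 323*p^2 + 430*p - 200) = (p - 4)*(p - 1)*(p^4 - 16*p^3 + 93*p^2 - 230*p + 200) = (p - 4)^2*(p - 1)*(p^3 - 12*p^2 + 45*p - 50) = (p - 4)^2*(p - 2)*(p - 1)*(p^2 - 10*p + 25) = (p - 5)*(p - 4)^2*(p - 2)*(p - 1)*(p - 5)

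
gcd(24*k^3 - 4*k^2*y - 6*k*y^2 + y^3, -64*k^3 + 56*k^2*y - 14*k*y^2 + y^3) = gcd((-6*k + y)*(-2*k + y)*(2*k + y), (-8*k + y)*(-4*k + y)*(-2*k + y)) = -2*k + y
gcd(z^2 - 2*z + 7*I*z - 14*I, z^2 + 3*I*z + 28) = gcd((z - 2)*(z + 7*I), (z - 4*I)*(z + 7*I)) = z + 7*I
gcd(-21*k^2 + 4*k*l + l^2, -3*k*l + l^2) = 3*k - l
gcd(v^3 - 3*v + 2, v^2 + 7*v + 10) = v + 2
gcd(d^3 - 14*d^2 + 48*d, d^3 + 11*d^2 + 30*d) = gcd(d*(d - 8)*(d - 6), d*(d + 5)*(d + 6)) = d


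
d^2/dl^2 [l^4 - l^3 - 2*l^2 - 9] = 12*l^2 - 6*l - 4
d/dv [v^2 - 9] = 2*v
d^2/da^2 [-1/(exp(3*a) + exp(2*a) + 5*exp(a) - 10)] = (-2*(3*exp(2*a) + 2*exp(a) + 5)^2*exp(a) + (9*exp(2*a) + 4*exp(a) + 5)*(exp(3*a) + exp(2*a) + 5*exp(a) - 10))*exp(a)/(exp(3*a) + exp(2*a) + 5*exp(a) - 10)^3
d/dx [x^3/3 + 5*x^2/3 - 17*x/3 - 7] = x^2 + 10*x/3 - 17/3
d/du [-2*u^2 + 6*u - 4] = 6 - 4*u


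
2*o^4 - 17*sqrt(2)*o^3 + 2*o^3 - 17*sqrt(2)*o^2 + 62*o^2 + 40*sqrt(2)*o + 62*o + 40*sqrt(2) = (o - 5*sqrt(2))*(o - 4*sqrt(2))*(sqrt(2)*o + 1)*(sqrt(2)*o + sqrt(2))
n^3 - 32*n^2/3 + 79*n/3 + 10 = (n - 6)*(n - 5)*(n + 1/3)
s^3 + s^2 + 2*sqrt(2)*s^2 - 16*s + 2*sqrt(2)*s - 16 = (s + 1)*(s - 2*sqrt(2))*(s + 4*sqrt(2))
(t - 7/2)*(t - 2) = t^2 - 11*t/2 + 7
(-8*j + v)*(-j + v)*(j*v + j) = 8*j^3*v + 8*j^3 - 9*j^2*v^2 - 9*j^2*v + j*v^3 + j*v^2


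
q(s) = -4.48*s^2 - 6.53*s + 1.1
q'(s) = -8.96*s - 6.53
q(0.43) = -2.54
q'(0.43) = -10.38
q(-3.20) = -23.88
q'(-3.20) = 22.14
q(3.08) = -61.51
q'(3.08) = -34.13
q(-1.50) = 0.81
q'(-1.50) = 6.91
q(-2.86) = -16.87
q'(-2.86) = 19.10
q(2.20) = -34.95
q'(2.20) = -26.24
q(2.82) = -52.94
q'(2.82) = -31.80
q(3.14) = -63.58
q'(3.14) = -34.66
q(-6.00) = -121.00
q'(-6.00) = 47.23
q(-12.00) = -565.66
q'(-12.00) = 100.99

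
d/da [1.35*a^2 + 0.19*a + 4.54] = 2.7*a + 0.19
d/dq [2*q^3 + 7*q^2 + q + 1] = 6*q^2 + 14*q + 1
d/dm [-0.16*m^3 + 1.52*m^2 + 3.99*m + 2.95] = -0.48*m^2 + 3.04*m + 3.99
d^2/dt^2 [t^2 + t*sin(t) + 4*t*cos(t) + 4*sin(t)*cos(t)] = -t*sin(t) - 4*t*cos(t) - 8*sin(t) - 8*sin(2*t) + 2*cos(t) + 2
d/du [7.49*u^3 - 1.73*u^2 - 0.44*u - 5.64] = 22.47*u^2 - 3.46*u - 0.44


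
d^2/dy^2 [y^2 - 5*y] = 2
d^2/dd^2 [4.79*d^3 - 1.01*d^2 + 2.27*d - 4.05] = 28.74*d - 2.02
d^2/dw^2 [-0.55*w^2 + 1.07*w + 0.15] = -1.10000000000000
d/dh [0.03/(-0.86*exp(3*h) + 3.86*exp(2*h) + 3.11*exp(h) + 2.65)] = (0.0774*exp(2*h) - 0.2316*exp(h) - 0.0933)*exp(h)/(-0.86*exp(3*h) + 3.86*exp(2*h) + 3.11*exp(h) + 2.65)^2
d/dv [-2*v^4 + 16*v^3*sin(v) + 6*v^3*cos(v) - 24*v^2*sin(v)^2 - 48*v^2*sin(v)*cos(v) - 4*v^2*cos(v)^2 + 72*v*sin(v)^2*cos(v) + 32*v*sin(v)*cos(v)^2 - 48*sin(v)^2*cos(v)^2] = -6*v^3*sin(v) + 16*v^3*cos(v) - 8*v^3 + 48*v^2*sin(v) - 20*v^2*sin(2*v) + 18*v^2*cos(v) - 48*v^2*cos(2*v) - 18*v*sin(v) - 48*v*sin(2*v) + 54*v*sin(3*v) + 8*v*cos(v) + 20*v*cos(2*v) + 24*v*cos(3*v) - 28*v + 8*sin(v) + 8*sin(3*v) - 24*sin(4*v) + 18*cos(v) - 18*cos(3*v)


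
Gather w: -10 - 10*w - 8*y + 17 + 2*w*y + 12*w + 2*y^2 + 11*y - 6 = w*(2*y + 2) + 2*y^2 + 3*y + 1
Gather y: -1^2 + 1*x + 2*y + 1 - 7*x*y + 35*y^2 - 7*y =x + 35*y^2 + y*(-7*x - 5)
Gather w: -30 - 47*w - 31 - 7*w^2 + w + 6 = -7*w^2 - 46*w - 55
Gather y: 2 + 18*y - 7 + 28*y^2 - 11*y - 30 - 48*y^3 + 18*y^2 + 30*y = -48*y^3 + 46*y^2 + 37*y - 35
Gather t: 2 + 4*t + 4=4*t + 6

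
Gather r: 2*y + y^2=y^2 + 2*y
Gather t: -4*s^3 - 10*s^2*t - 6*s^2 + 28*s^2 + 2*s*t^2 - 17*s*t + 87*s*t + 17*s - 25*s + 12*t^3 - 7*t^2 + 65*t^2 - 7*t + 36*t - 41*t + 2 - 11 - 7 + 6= -4*s^3 + 22*s^2 - 8*s + 12*t^3 + t^2*(2*s + 58) + t*(-10*s^2 + 70*s - 12) - 10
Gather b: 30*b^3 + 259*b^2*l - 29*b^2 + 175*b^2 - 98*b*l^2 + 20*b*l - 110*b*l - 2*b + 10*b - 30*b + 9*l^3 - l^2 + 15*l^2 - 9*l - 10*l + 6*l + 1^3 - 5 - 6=30*b^3 + b^2*(259*l + 146) + b*(-98*l^2 - 90*l - 22) + 9*l^3 + 14*l^2 - 13*l - 10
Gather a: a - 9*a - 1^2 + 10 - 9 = -8*a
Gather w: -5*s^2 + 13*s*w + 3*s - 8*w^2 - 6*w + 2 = -5*s^2 + 3*s - 8*w^2 + w*(13*s - 6) + 2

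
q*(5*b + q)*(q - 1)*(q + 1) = 5*b*q^3 - 5*b*q + q^4 - q^2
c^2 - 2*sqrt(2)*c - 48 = (c - 6*sqrt(2))*(c + 4*sqrt(2))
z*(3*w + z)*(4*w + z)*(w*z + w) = 12*w^3*z^2 + 12*w^3*z + 7*w^2*z^3 + 7*w^2*z^2 + w*z^4 + w*z^3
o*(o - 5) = o^2 - 5*o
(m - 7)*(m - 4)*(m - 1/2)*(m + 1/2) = m^4 - 11*m^3 + 111*m^2/4 + 11*m/4 - 7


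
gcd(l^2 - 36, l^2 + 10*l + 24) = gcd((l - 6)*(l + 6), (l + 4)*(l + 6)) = l + 6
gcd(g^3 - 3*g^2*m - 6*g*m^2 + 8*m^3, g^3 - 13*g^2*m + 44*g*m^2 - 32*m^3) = g^2 - 5*g*m + 4*m^2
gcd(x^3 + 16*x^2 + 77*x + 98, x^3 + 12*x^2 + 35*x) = x + 7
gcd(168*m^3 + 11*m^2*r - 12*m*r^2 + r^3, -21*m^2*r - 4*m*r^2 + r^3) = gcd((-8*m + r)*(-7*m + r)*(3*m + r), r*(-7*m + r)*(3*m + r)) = -21*m^2 - 4*m*r + r^2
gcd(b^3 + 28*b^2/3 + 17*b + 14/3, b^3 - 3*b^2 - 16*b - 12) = b + 2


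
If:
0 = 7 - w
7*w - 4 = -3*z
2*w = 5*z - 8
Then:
No Solution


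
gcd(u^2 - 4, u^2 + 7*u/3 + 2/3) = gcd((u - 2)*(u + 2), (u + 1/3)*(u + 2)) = u + 2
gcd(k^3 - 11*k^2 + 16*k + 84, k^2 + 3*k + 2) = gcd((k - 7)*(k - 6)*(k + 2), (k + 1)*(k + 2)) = k + 2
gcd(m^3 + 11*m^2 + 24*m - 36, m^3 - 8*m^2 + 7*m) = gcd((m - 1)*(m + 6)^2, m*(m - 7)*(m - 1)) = m - 1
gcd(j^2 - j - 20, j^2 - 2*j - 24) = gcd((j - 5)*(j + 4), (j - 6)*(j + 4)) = j + 4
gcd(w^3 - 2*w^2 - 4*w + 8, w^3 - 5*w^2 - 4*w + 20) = w^2 - 4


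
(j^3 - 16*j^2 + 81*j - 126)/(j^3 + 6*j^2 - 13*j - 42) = (j^2 - 13*j + 42)/(j^2 + 9*j + 14)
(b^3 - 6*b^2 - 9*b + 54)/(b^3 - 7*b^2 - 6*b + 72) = (b - 3)/(b - 4)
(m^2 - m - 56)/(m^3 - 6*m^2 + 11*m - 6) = (m^2 - m - 56)/(m^3 - 6*m^2 + 11*m - 6)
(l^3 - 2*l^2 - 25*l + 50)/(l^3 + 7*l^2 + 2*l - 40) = (l - 5)/(l + 4)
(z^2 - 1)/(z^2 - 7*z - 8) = (z - 1)/(z - 8)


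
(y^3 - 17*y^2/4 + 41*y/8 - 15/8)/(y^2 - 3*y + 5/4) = (4*y^2 - 7*y + 3)/(2*(2*y - 1))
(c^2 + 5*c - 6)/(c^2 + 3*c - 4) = (c + 6)/(c + 4)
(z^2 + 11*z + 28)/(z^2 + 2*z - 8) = (z + 7)/(z - 2)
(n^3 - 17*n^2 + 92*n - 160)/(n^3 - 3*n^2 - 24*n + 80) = (n^2 - 13*n + 40)/(n^2 + n - 20)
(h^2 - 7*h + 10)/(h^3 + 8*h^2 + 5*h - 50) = (h - 5)/(h^2 + 10*h + 25)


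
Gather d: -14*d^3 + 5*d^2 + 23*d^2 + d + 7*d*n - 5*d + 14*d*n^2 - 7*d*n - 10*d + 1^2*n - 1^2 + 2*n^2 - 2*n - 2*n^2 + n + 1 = -14*d^3 + 28*d^2 + d*(14*n^2 - 14)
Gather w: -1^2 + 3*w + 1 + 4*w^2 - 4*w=4*w^2 - w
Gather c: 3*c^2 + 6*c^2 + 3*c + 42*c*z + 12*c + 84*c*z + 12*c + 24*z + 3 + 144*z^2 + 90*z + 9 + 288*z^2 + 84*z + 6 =9*c^2 + c*(126*z + 27) + 432*z^2 + 198*z + 18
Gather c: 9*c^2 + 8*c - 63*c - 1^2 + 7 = 9*c^2 - 55*c + 6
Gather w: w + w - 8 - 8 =2*w - 16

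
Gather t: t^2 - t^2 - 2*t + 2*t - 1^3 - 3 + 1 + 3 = 0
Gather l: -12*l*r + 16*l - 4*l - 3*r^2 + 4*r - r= l*(12 - 12*r) - 3*r^2 + 3*r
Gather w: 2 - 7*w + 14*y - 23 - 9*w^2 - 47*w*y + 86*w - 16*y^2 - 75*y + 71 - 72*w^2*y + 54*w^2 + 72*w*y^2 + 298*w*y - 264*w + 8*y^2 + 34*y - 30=w^2*(45 - 72*y) + w*(72*y^2 + 251*y - 185) - 8*y^2 - 27*y + 20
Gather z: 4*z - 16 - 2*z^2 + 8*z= -2*z^2 + 12*z - 16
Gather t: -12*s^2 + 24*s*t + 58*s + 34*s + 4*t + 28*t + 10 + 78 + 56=-12*s^2 + 92*s + t*(24*s + 32) + 144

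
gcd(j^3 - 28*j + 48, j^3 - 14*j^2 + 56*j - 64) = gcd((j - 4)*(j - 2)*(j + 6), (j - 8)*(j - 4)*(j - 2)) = j^2 - 6*j + 8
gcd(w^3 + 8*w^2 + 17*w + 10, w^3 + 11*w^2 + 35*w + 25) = w^2 + 6*w + 5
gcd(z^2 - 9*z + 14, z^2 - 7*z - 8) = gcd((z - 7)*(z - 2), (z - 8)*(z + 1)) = 1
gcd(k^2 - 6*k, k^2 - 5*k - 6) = k - 6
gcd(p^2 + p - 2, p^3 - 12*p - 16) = p + 2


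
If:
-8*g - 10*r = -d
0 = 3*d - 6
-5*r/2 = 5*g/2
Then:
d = 2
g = -1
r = 1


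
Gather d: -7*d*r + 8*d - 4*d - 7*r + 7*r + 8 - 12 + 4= d*(4 - 7*r)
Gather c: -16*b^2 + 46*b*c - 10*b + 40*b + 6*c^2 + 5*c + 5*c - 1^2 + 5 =-16*b^2 + 30*b + 6*c^2 + c*(46*b + 10) + 4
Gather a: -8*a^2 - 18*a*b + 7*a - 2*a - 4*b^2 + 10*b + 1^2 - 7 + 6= -8*a^2 + a*(5 - 18*b) - 4*b^2 + 10*b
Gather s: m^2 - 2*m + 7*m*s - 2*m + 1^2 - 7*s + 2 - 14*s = m^2 - 4*m + s*(7*m - 21) + 3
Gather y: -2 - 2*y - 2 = -2*y - 4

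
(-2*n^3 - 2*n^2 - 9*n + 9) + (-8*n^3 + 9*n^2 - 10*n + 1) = -10*n^3 + 7*n^2 - 19*n + 10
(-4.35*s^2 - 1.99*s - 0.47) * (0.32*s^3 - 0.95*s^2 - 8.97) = -1.392*s^5 + 3.4957*s^4 + 1.7401*s^3 + 39.466*s^2 + 17.8503*s + 4.2159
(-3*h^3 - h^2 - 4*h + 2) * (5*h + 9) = -15*h^4 - 32*h^3 - 29*h^2 - 26*h + 18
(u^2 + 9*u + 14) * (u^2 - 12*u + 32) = u^4 - 3*u^3 - 62*u^2 + 120*u + 448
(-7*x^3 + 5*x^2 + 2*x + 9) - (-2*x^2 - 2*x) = -7*x^3 + 7*x^2 + 4*x + 9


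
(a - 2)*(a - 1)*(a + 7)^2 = a^4 + 11*a^3 + 9*a^2 - 119*a + 98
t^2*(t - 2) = t^3 - 2*t^2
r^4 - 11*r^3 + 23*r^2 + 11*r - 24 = (r - 8)*(r - 3)*(r - 1)*(r + 1)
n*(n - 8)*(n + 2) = n^3 - 6*n^2 - 16*n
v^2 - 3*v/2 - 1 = (v - 2)*(v + 1/2)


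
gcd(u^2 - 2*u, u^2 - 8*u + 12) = u - 2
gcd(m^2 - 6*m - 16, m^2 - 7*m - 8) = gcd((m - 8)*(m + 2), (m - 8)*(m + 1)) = m - 8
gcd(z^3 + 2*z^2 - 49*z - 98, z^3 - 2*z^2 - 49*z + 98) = z^2 - 49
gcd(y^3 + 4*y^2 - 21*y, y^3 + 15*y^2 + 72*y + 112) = y + 7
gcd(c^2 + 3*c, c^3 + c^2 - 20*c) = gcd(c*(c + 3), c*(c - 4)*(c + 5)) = c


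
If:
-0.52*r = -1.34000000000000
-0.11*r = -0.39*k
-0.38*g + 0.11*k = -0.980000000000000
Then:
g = 2.79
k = 0.73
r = 2.58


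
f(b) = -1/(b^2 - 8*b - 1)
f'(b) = -(8 - 2*b)/(b^2 - 8*b - 1)^2 = 2*(b - 4)/(-b^2 + 8*b + 1)^2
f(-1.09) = -0.11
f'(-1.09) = -0.13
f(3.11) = 0.06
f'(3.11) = -0.01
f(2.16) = 0.07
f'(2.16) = -0.02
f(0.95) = 0.13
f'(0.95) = -0.10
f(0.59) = 0.19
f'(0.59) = -0.24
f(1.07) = 0.12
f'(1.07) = -0.08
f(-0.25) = -0.94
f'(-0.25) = -7.53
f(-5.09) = -0.02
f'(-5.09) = -0.00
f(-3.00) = -0.03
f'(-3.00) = -0.01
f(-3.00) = -0.03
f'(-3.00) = -0.01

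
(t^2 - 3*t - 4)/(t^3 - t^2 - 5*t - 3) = (t - 4)/(t^2 - 2*t - 3)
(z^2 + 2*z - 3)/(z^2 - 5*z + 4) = (z + 3)/(z - 4)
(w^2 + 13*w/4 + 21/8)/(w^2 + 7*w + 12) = (8*w^2 + 26*w + 21)/(8*(w^2 + 7*w + 12))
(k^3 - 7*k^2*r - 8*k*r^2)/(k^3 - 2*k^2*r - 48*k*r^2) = (k + r)/(k + 6*r)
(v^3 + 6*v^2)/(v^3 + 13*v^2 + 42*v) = v/(v + 7)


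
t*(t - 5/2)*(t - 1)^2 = t^4 - 9*t^3/2 + 6*t^2 - 5*t/2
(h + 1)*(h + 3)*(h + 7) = h^3 + 11*h^2 + 31*h + 21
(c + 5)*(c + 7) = c^2 + 12*c + 35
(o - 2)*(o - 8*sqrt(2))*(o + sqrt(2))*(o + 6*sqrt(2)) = o^4 - 2*o^3 - sqrt(2)*o^3 - 100*o^2 + 2*sqrt(2)*o^2 - 96*sqrt(2)*o + 200*o + 192*sqrt(2)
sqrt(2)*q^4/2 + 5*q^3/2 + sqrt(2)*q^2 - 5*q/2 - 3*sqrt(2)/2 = (q - 1)*(q + 1)*(q + 3*sqrt(2)/2)*(sqrt(2)*q/2 + 1)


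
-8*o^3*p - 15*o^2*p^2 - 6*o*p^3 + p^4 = p*(-8*o + p)*(o + p)^2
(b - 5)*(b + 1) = b^2 - 4*b - 5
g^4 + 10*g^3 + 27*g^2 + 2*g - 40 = (g - 1)*(g + 2)*(g + 4)*(g + 5)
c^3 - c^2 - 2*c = c*(c - 2)*(c + 1)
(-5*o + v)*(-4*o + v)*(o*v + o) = 20*o^3*v + 20*o^3 - 9*o^2*v^2 - 9*o^2*v + o*v^3 + o*v^2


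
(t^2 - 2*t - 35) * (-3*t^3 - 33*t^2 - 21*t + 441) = -3*t^5 - 27*t^4 + 150*t^3 + 1638*t^2 - 147*t - 15435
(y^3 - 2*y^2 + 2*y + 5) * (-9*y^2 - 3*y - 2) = -9*y^5 + 15*y^4 - 14*y^3 - 47*y^2 - 19*y - 10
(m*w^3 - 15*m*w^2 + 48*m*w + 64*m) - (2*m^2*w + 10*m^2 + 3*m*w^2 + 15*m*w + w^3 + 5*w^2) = -2*m^2*w - 10*m^2 + m*w^3 - 18*m*w^2 + 33*m*w + 64*m - w^3 - 5*w^2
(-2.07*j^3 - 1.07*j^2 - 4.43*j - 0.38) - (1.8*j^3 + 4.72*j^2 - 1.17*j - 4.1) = -3.87*j^3 - 5.79*j^2 - 3.26*j + 3.72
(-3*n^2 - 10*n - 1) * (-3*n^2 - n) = 9*n^4 + 33*n^3 + 13*n^2 + n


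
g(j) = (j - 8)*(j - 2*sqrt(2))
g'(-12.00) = -34.83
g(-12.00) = 296.57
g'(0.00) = -10.83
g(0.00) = 22.63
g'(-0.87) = -12.57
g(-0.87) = 32.81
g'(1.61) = -7.61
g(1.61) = 7.79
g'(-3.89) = -18.61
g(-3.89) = 79.88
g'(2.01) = -6.81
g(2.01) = 4.90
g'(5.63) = 0.43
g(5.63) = -6.64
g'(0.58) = -9.67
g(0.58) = 16.68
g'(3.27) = -4.29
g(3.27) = -2.09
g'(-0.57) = -11.97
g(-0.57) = 29.12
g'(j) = 2*j - 8 - 2*sqrt(2)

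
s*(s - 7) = s^2 - 7*s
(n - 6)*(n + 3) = n^2 - 3*n - 18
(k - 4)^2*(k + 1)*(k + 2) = k^4 - 5*k^3 - 6*k^2 + 32*k + 32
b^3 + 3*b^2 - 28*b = b*(b - 4)*(b + 7)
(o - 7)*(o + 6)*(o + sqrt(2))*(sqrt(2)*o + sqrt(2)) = sqrt(2)*o^4 + 2*o^3 - 43*sqrt(2)*o^2 - 86*o - 42*sqrt(2)*o - 84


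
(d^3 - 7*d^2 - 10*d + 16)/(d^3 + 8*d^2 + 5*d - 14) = (d - 8)/(d + 7)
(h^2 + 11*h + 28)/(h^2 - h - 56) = (h + 4)/(h - 8)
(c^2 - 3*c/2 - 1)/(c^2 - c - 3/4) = 2*(c - 2)/(2*c - 3)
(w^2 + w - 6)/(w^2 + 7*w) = (w^2 + w - 6)/(w*(w + 7))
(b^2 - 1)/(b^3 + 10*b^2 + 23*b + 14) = (b - 1)/(b^2 + 9*b + 14)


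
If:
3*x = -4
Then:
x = -4/3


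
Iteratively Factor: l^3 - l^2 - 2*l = (l - 2)*(l^2 + l) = (l - 2)*(l + 1)*(l)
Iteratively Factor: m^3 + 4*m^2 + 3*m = (m)*(m^2 + 4*m + 3) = m*(m + 3)*(m + 1)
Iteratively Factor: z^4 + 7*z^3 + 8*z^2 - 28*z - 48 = (z + 2)*(z^3 + 5*z^2 - 2*z - 24) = (z + 2)*(z + 3)*(z^2 + 2*z - 8) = (z - 2)*(z + 2)*(z + 3)*(z + 4)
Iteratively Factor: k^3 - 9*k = (k + 3)*(k^2 - 3*k) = k*(k + 3)*(k - 3)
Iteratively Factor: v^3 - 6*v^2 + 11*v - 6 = (v - 2)*(v^2 - 4*v + 3) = (v - 2)*(v - 1)*(v - 3)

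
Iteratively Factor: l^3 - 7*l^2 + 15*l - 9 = (l - 3)*(l^2 - 4*l + 3) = (l - 3)*(l - 1)*(l - 3)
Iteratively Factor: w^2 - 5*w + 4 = (w - 4)*(w - 1)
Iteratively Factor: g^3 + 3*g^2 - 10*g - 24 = (g + 4)*(g^2 - g - 6) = (g - 3)*(g + 4)*(g + 2)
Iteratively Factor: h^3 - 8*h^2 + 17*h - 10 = (h - 2)*(h^2 - 6*h + 5) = (h - 5)*(h - 2)*(h - 1)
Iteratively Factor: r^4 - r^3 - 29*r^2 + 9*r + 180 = (r + 3)*(r^3 - 4*r^2 - 17*r + 60) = (r - 3)*(r + 3)*(r^2 - r - 20) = (r - 3)*(r + 3)*(r + 4)*(r - 5)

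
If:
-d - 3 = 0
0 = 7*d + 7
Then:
No Solution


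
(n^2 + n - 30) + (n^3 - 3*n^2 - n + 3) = n^3 - 2*n^2 - 27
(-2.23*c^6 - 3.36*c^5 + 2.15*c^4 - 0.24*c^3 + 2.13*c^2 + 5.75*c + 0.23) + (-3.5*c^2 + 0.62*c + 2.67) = -2.23*c^6 - 3.36*c^5 + 2.15*c^4 - 0.24*c^3 - 1.37*c^2 + 6.37*c + 2.9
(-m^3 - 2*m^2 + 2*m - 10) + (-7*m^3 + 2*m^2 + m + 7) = -8*m^3 + 3*m - 3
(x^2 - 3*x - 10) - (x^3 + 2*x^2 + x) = -x^3 - x^2 - 4*x - 10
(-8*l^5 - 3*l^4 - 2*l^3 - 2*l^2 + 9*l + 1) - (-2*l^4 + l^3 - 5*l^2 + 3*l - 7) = -8*l^5 - l^4 - 3*l^3 + 3*l^2 + 6*l + 8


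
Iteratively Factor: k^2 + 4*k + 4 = (k + 2)*(k + 2)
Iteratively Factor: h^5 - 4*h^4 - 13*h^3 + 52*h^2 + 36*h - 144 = (h + 2)*(h^4 - 6*h^3 - h^2 + 54*h - 72) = (h - 4)*(h + 2)*(h^3 - 2*h^2 - 9*h + 18) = (h - 4)*(h + 2)*(h + 3)*(h^2 - 5*h + 6) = (h - 4)*(h - 3)*(h + 2)*(h + 3)*(h - 2)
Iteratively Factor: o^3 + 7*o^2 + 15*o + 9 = (o + 3)*(o^2 + 4*o + 3) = (o + 3)^2*(o + 1)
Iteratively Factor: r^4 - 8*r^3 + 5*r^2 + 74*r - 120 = (r - 5)*(r^3 - 3*r^2 - 10*r + 24) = (r - 5)*(r - 4)*(r^2 + r - 6) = (r - 5)*(r - 4)*(r + 3)*(r - 2)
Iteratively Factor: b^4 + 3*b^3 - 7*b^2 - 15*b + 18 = (b + 3)*(b^3 - 7*b + 6) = (b + 3)^2*(b^2 - 3*b + 2) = (b - 2)*(b + 3)^2*(b - 1)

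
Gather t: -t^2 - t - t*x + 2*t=-t^2 + t*(1 - x)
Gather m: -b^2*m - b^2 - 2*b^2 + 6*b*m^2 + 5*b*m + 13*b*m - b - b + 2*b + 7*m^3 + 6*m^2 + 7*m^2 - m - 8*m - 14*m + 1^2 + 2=-3*b^2 + 7*m^3 + m^2*(6*b + 13) + m*(-b^2 + 18*b - 23) + 3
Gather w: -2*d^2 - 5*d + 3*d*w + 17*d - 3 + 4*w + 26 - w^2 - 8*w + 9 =-2*d^2 + 12*d - w^2 + w*(3*d - 4) + 32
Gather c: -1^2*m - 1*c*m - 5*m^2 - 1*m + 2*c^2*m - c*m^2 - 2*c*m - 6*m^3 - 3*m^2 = 2*c^2*m + c*(-m^2 - 3*m) - 6*m^3 - 8*m^2 - 2*m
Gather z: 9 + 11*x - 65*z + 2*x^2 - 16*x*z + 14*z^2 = 2*x^2 + 11*x + 14*z^2 + z*(-16*x - 65) + 9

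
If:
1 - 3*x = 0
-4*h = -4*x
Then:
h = 1/3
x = 1/3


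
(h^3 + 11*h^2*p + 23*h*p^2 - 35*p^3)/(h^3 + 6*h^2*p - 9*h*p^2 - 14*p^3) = (-h^2 - 4*h*p + 5*p^2)/(-h^2 + h*p + 2*p^2)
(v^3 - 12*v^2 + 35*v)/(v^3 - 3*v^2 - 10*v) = (v - 7)/(v + 2)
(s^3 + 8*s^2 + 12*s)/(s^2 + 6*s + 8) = s*(s + 6)/(s + 4)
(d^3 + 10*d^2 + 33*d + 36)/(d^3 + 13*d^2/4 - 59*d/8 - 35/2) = 8*(d^2 + 6*d + 9)/(8*d^2 - 6*d - 35)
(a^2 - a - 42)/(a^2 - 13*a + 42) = (a + 6)/(a - 6)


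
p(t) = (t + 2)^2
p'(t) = 2*t + 4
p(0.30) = 5.29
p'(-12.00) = -20.00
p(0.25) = 5.06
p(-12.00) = 100.00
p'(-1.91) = 0.18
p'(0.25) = 4.50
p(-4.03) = 4.12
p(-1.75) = 0.06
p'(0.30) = 4.60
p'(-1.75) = 0.50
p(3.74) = 32.95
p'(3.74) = 11.48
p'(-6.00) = -8.00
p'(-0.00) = 4.00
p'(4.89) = 13.78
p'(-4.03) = -4.06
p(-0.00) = 4.00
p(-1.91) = 0.01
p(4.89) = 47.47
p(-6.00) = 16.00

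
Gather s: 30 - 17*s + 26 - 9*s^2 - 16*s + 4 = -9*s^2 - 33*s + 60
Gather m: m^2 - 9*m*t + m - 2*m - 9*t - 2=m^2 + m*(-9*t - 1) - 9*t - 2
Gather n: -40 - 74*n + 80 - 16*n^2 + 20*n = -16*n^2 - 54*n + 40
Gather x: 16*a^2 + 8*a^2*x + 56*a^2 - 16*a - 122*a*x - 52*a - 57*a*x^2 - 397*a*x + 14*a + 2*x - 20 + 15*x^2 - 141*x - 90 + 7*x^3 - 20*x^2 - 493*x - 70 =72*a^2 - 54*a + 7*x^3 + x^2*(-57*a - 5) + x*(8*a^2 - 519*a - 632) - 180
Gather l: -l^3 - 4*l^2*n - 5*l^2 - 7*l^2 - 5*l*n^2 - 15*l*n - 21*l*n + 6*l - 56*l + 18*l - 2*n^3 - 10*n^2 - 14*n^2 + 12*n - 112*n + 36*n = -l^3 + l^2*(-4*n - 12) + l*(-5*n^2 - 36*n - 32) - 2*n^3 - 24*n^2 - 64*n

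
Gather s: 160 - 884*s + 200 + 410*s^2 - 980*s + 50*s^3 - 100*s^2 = 50*s^3 + 310*s^2 - 1864*s + 360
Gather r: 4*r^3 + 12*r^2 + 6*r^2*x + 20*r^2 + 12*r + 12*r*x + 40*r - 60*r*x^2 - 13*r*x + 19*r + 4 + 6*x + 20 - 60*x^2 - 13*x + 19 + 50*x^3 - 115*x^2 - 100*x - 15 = 4*r^3 + r^2*(6*x + 32) + r*(-60*x^2 - x + 71) + 50*x^3 - 175*x^2 - 107*x + 28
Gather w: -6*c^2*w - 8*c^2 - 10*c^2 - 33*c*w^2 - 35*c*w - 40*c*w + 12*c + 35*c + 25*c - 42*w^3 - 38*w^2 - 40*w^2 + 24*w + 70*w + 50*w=-18*c^2 + 72*c - 42*w^3 + w^2*(-33*c - 78) + w*(-6*c^2 - 75*c + 144)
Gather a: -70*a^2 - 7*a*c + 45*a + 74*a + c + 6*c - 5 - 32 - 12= -70*a^2 + a*(119 - 7*c) + 7*c - 49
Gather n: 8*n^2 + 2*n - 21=8*n^2 + 2*n - 21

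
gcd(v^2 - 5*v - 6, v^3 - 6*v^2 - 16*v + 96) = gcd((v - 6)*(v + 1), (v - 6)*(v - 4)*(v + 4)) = v - 6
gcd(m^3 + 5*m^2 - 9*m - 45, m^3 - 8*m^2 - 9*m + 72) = m^2 - 9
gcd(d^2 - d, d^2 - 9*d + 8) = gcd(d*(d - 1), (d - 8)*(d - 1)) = d - 1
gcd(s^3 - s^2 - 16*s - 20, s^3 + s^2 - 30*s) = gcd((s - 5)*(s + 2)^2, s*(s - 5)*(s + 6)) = s - 5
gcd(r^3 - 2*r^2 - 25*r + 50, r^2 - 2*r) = r - 2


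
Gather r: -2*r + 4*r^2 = 4*r^2 - 2*r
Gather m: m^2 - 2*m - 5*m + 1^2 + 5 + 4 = m^2 - 7*m + 10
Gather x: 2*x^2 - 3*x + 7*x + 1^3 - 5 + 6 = 2*x^2 + 4*x + 2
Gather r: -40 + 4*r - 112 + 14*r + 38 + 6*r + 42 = 24*r - 72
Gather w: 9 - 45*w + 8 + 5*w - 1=16 - 40*w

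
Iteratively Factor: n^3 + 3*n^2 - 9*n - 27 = (n + 3)*(n^2 - 9) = (n - 3)*(n + 3)*(n + 3)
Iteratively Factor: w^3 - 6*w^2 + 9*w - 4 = (w - 1)*(w^2 - 5*w + 4) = (w - 4)*(w - 1)*(w - 1)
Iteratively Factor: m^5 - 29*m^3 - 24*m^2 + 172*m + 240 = (m + 2)*(m^4 - 2*m^3 - 25*m^2 + 26*m + 120) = (m - 3)*(m + 2)*(m^3 + m^2 - 22*m - 40) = (m - 5)*(m - 3)*(m + 2)*(m^2 + 6*m + 8) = (m - 5)*(m - 3)*(m + 2)*(m + 4)*(m + 2)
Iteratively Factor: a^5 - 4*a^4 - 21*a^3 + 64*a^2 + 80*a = (a + 1)*(a^4 - 5*a^3 - 16*a^2 + 80*a) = (a + 1)*(a + 4)*(a^3 - 9*a^2 + 20*a) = (a - 5)*(a + 1)*(a + 4)*(a^2 - 4*a) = (a - 5)*(a - 4)*(a + 1)*(a + 4)*(a)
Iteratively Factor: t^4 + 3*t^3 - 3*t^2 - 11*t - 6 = (t + 1)*(t^3 + 2*t^2 - 5*t - 6) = (t + 1)*(t + 3)*(t^2 - t - 2) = (t - 2)*(t + 1)*(t + 3)*(t + 1)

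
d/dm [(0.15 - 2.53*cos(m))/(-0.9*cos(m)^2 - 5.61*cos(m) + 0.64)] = (2.277*cos(m)^2 - 0.27*cos(m) + 0.7777)*sin(m)/(0.81*cos(m)^4 + 10.098*cos(m)^3 + 30.3201*cos(m)^2 - 7.1808*cos(m) + 0.4096)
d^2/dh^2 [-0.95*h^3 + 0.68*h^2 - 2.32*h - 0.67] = 1.36 - 5.7*h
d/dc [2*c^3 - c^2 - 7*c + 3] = 6*c^2 - 2*c - 7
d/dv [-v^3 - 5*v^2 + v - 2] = -3*v^2 - 10*v + 1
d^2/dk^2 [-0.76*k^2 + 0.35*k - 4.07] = -1.52000000000000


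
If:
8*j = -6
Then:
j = -3/4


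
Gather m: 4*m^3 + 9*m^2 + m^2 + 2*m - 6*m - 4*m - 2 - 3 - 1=4*m^3 + 10*m^2 - 8*m - 6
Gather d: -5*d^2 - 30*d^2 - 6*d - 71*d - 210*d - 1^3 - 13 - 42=-35*d^2 - 287*d - 56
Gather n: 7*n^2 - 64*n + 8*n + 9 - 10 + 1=7*n^2 - 56*n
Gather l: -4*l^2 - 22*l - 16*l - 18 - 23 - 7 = -4*l^2 - 38*l - 48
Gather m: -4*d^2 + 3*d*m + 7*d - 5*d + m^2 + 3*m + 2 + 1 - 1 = -4*d^2 + 2*d + m^2 + m*(3*d + 3) + 2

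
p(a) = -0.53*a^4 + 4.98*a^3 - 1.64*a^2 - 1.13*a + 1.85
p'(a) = -2.12*a^3 + 14.94*a^2 - 3.28*a - 1.13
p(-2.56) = -112.32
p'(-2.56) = 140.75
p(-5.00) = -987.25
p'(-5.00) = 653.77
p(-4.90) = -923.42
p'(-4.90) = 623.07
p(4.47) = 197.22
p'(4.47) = 93.38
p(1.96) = 23.01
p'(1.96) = 33.87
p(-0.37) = 1.78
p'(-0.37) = 2.24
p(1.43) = 9.23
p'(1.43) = 18.53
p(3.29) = 95.63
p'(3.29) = 74.29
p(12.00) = -2632.51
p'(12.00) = -1552.49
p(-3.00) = -186.91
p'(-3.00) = 200.41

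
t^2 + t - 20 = (t - 4)*(t + 5)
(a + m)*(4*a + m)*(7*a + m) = 28*a^3 + 39*a^2*m + 12*a*m^2 + m^3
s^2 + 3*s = s*(s + 3)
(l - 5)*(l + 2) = l^2 - 3*l - 10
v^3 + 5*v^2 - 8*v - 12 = (v - 2)*(v + 1)*(v + 6)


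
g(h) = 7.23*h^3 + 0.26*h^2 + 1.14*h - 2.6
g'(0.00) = 1.14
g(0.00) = -2.60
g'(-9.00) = 1753.35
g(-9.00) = -5262.47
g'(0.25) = 2.63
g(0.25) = -2.19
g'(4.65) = 472.55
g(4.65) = 735.26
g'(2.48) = 135.83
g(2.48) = 112.11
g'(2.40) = 127.32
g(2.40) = 101.58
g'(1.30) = 38.47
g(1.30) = 15.21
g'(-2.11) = 96.61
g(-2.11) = -71.77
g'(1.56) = 54.74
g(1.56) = 27.26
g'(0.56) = 8.23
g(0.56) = -0.61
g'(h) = 21.69*h^2 + 0.52*h + 1.14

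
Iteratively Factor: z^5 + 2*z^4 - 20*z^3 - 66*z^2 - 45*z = (z - 5)*(z^4 + 7*z^3 + 15*z^2 + 9*z) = (z - 5)*(z + 3)*(z^3 + 4*z^2 + 3*z) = (z - 5)*(z + 1)*(z + 3)*(z^2 + 3*z) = (z - 5)*(z + 1)*(z + 3)^2*(z)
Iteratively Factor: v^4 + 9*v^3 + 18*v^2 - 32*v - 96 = (v + 3)*(v^3 + 6*v^2 - 32) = (v - 2)*(v + 3)*(v^2 + 8*v + 16) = (v - 2)*(v + 3)*(v + 4)*(v + 4)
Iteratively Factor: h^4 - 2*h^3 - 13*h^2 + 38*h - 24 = (h - 1)*(h^3 - h^2 - 14*h + 24) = (h - 1)*(h + 4)*(h^2 - 5*h + 6) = (h - 3)*(h - 1)*(h + 4)*(h - 2)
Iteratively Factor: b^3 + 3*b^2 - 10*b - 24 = (b + 4)*(b^2 - b - 6) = (b - 3)*(b + 4)*(b + 2)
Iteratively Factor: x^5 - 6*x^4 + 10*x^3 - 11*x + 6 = (x - 1)*(x^4 - 5*x^3 + 5*x^2 + 5*x - 6) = (x - 1)*(x + 1)*(x^3 - 6*x^2 + 11*x - 6) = (x - 3)*(x - 1)*(x + 1)*(x^2 - 3*x + 2) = (x - 3)*(x - 2)*(x - 1)*(x + 1)*(x - 1)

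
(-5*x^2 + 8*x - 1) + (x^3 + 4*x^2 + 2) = x^3 - x^2 + 8*x + 1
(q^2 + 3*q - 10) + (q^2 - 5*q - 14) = 2*q^2 - 2*q - 24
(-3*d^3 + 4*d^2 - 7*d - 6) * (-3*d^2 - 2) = 9*d^5 - 12*d^4 + 27*d^3 + 10*d^2 + 14*d + 12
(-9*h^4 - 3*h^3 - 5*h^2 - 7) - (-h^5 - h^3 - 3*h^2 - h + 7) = h^5 - 9*h^4 - 2*h^3 - 2*h^2 + h - 14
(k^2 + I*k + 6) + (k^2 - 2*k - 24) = 2*k^2 - 2*k + I*k - 18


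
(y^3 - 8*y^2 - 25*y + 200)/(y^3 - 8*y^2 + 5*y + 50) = (y^2 - 3*y - 40)/(y^2 - 3*y - 10)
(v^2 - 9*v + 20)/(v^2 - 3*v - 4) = (v - 5)/(v + 1)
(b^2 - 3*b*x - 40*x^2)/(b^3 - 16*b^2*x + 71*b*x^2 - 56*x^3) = (b + 5*x)/(b^2 - 8*b*x + 7*x^2)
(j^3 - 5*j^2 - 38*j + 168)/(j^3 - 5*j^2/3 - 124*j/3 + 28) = 3*(j - 4)/(3*j - 2)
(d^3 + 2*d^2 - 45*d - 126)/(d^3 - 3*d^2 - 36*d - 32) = (-d^3 - 2*d^2 + 45*d + 126)/(-d^3 + 3*d^2 + 36*d + 32)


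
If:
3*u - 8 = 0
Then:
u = 8/3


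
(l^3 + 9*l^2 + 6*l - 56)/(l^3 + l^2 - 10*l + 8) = (l + 7)/(l - 1)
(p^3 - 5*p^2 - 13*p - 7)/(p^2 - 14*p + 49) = (p^2 + 2*p + 1)/(p - 7)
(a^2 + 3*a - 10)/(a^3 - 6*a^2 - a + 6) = (a^2 + 3*a - 10)/(a^3 - 6*a^2 - a + 6)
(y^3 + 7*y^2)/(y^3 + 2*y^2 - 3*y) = y*(y + 7)/(y^2 + 2*y - 3)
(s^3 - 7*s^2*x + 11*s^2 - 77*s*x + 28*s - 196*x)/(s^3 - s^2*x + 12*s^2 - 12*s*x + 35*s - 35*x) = (-s^2 + 7*s*x - 4*s + 28*x)/(-s^2 + s*x - 5*s + 5*x)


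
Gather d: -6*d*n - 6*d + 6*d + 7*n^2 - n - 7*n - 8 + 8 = -6*d*n + 7*n^2 - 8*n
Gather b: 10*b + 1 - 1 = 10*b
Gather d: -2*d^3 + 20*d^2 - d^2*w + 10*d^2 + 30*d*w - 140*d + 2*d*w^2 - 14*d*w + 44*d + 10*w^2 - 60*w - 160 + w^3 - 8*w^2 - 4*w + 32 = -2*d^3 + d^2*(30 - w) + d*(2*w^2 + 16*w - 96) + w^3 + 2*w^2 - 64*w - 128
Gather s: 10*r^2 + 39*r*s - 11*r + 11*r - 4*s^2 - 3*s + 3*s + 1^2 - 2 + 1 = 10*r^2 + 39*r*s - 4*s^2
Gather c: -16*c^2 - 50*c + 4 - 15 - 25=-16*c^2 - 50*c - 36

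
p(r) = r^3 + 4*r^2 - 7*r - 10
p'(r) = 3*r^2 + 8*r - 7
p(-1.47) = 5.76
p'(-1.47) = -12.28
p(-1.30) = 3.66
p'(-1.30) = -12.33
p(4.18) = 103.66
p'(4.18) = 78.86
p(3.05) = 34.23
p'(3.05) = 45.31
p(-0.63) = -4.25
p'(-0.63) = -10.85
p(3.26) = 44.34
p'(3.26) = 50.96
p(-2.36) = 15.65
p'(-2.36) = -9.17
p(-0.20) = -8.45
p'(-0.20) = -8.48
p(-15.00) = -2380.00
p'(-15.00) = 548.00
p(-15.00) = -2380.00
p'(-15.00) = 548.00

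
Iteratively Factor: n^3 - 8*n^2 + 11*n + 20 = (n - 5)*(n^2 - 3*n - 4) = (n - 5)*(n + 1)*(n - 4)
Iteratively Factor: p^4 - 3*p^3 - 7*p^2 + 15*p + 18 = (p - 3)*(p^3 - 7*p - 6) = (p - 3)*(p + 1)*(p^2 - p - 6) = (p - 3)*(p + 1)*(p + 2)*(p - 3)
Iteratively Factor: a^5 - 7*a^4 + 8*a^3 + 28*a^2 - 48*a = (a + 2)*(a^4 - 9*a^3 + 26*a^2 - 24*a) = (a - 4)*(a + 2)*(a^3 - 5*a^2 + 6*a) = (a - 4)*(a - 2)*(a + 2)*(a^2 - 3*a) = a*(a - 4)*(a - 2)*(a + 2)*(a - 3)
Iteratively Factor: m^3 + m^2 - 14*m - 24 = (m + 3)*(m^2 - 2*m - 8) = (m - 4)*(m + 3)*(m + 2)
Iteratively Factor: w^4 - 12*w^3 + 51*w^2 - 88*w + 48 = (w - 3)*(w^3 - 9*w^2 + 24*w - 16) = (w - 3)*(w - 1)*(w^2 - 8*w + 16) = (w - 4)*(w - 3)*(w - 1)*(w - 4)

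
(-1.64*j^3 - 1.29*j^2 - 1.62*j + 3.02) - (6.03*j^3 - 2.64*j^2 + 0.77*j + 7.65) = -7.67*j^3 + 1.35*j^2 - 2.39*j - 4.63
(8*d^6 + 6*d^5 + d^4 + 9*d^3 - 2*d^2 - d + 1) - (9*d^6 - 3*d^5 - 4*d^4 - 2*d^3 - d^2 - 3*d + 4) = -d^6 + 9*d^5 + 5*d^4 + 11*d^3 - d^2 + 2*d - 3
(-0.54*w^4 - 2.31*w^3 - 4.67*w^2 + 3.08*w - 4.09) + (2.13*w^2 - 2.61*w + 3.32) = -0.54*w^4 - 2.31*w^3 - 2.54*w^2 + 0.47*w - 0.77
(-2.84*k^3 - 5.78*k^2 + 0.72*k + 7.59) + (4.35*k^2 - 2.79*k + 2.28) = -2.84*k^3 - 1.43*k^2 - 2.07*k + 9.87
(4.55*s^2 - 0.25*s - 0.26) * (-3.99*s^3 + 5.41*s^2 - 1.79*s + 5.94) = -18.1545*s^5 + 25.613*s^4 - 8.4596*s^3 + 26.0679*s^2 - 1.0196*s - 1.5444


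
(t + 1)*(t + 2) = t^2 + 3*t + 2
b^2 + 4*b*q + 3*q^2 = (b + q)*(b + 3*q)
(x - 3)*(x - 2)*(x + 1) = x^3 - 4*x^2 + x + 6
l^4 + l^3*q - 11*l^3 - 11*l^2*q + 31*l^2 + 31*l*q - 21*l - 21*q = (l - 7)*(l - 3)*(l - 1)*(l + q)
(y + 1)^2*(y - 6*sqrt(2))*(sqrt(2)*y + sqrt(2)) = sqrt(2)*y^4 - 12*y^3 + 3*sqrt(2)*y^3 - 36*y^2 + 3*sqrt(2)*y^2 - 36*y + sqrt(2)*y - 12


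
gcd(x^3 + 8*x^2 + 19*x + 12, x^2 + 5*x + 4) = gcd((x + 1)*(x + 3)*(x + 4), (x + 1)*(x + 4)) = x^2 + 5*x + 4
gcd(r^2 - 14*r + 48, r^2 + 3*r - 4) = 1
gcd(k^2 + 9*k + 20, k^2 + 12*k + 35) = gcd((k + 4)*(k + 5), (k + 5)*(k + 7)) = k + 5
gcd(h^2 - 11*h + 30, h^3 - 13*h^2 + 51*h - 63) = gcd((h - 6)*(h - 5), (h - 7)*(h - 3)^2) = 1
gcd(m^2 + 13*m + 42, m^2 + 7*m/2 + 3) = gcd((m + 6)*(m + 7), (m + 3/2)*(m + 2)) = 1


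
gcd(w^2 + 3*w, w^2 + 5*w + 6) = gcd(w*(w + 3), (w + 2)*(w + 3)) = w + 3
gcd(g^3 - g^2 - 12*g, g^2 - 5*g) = g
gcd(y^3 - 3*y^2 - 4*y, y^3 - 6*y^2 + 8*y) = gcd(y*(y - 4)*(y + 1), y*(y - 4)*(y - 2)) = y^2 - 4*y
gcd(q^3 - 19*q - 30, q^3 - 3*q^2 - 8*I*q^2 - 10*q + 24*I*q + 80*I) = q^2 - 3*q - 10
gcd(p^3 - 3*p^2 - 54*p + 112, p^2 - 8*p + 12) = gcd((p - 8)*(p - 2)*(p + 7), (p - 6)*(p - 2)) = p - 2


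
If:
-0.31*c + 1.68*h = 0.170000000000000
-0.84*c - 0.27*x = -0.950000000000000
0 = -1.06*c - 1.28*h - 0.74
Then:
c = -0.67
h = -0.02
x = 5.61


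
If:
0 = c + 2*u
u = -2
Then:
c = 4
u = -2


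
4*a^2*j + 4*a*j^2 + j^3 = j*(2*a + j)^2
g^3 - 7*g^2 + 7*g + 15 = (g - 5)*(g - 3)*(g + 1)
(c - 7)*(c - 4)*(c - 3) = c^3 - 14*c^2 + 61*c - 84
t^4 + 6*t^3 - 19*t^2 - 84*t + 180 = (t - 3)*(t - 2)*(t + 5)*(t + 6)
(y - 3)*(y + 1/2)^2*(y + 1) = y^4 - y^3 - 19*y^2/4 - 7*y/2 - 3/4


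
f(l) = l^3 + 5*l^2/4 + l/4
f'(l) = 3*l^2 + 5*l/2 + 1/4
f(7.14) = 429.50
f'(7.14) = 171.04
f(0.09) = 0.03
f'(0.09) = 0.50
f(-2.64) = -10.35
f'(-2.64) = 14.56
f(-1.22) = -0.26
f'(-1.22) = 1.67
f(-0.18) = -0.01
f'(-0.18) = -0.10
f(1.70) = 8.95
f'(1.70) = 13.17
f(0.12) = 0.05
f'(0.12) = 0.59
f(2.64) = 27.77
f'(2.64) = 27.76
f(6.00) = 262.50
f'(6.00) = 123.25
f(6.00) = 262.50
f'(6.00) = 123.25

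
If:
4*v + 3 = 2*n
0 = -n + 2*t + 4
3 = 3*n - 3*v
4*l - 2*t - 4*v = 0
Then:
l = -11/8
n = 1/2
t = -7/4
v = -1/2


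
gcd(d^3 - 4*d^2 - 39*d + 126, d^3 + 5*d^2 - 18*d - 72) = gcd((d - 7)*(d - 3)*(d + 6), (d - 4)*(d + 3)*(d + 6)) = d + 6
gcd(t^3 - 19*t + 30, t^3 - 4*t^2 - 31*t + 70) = t^2 + 3*t - 10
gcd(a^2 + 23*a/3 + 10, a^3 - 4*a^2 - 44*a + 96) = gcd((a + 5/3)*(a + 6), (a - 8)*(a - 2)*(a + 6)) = a + 6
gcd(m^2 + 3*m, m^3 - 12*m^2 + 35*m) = m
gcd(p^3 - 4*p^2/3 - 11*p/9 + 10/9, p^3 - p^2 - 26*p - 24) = p + 1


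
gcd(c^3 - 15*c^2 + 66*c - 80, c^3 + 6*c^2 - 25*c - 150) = c - 5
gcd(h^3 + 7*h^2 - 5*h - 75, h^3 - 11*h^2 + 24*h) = h - 3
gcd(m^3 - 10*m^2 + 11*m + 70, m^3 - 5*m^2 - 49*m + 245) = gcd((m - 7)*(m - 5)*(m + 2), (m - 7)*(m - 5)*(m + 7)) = m^2 - 12*m + 35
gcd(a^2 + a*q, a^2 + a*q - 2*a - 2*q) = a + q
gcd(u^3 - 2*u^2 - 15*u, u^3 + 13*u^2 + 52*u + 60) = 1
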